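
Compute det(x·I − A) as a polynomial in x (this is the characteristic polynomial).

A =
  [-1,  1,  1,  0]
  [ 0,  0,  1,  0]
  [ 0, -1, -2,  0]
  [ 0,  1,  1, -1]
x^4 + 4*x^3 + 6*x^2 + 4*x + 1

Expanding det(x·I − A) (e.g. by cofactor expansion or by noting that A is similar to its Jordan form J, which has the same characteristic polynomial as A) gives
  χ_A(x) = x^4 + 4*x^3 + 6*x^2 + 4*x + 1
which factors as (x + 1)^4. The eigenvalues (with algebraic multiplicities) are λ = -1 with multiplicity 4.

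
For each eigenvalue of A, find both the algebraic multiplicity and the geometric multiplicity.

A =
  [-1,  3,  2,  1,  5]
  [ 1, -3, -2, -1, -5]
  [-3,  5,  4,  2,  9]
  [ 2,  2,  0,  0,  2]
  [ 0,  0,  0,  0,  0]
λ = 0: alg = 5, geom = 3

Step 1 — factor the characteristic polynomial to read off the algebraic multiplicities:
  χ_A(x) = x^5

Step 2 — compute geometric multiplicities via the rank-nullity identity g(λ) = n − rank(A − λI):
  rank(A − (0)·I) = 2, so dim ker(A − (0)·I) = n − 2 = 3

Summary:
  λ = 0: algebraic multiplicity = 5, geometric multiplicity = 3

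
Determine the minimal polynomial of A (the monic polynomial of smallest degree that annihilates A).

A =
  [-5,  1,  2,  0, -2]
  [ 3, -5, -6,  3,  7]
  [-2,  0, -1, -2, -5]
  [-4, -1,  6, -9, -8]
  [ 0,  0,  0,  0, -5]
x^3 + 15*x^2 + 75*x + 125

The characteristic polynomial is χ_A(x) = (x + 5)^5, so the eigenvalues are known. The minimal polynomial is
  m_A(x) = Π_λ (x − λ)^{k_λ}
where k_λ is the size of the *largest* Jordan block for λ (equivalently, the smallest k with (A − λI)^k v = 0 for every generalised eigenvector v of λ).

  λ = -5: largest Jordan block has size 3, contributing (x + 5)^3

So m_A(x) = (x + 5)^3 = x^3 + 15*x^2 + 75*x + 125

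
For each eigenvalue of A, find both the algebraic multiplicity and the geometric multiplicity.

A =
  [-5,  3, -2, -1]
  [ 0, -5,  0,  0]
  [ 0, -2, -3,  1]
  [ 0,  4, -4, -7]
λ = -5: alg = 4, geom = 2

Step 1 — factor the characteristic polynomial to read off the algebraic multiplicities:
  χ_A(x) = (x + 5)^4

Step 2 — compute geometric multiplicities via the rank-nullity identity g(λ) = n − rank(A − λI):
  rank(A − (-5)·I) = 2, so dim ker(A − (-5)·I) = n − 2 = 2

Summary:
  λ = -5: algebraic multiplicity = 4, geometric multiplicity = 2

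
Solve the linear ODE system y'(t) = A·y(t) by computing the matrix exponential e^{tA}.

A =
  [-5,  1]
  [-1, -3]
e^{tA} =
  [-t*exp(-4*t) + exp(-4*t), t*exp(-4*t)]
  [-t*exp(-4*t), t*exp(-4*t) + exp(-4*t)]

Strategy: write A = P · J · P⁻¹ where J is a Jordan canonical form, so e^{tA} = P · e^{tJ} · P⁻¹, and e^{tJ} can be computed block-by-block.

A has Jordan form
J =
  [-4,  1]
  [ 0, -4]
(up to reordering of blocks).

Per-block formulas:
  For a 2×2 Jordan block J_2(-4): exp(t · J_2(-4)) = e^(-4t)·(I + t·N), where N is the 2×2 nilpotent shift.

After assembling e^{tJ} and conjugating by P, we get:

e^{tA} =
  [-t*exp(-4*t) + exp(-4*t), t*exp(-4*t)]
  [-t*exp(-4*t), t*exp(-4*t) + exp(-4*t)]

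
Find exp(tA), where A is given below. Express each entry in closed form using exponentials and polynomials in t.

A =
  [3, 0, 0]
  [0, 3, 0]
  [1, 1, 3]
e^{tA} =
  [exp(3*t), 0, 0]
  [0, exp(3*t), 0]
  [t*exp(3*t), t*exp(3*t), exp(3*t)]

Strategy: write A = P · J · P⁻¹ where J is a Jordan canonical form, so e^{tA} = P · e^{tJ} · P⁻¹, and e^{tJ} can be computed block-by-block.

A has Jordan form
J =
  [3, 1, 0]
  [0, 3, 0]
  [0, 0, 3]
(up to reordering of blocks).

Per-block formulas:
  For a 2×2 Jordan block J_2(3): exp(t · J_2(3)) = e^(3t)·(I + t·N), where N is the 2×2 nilpotent shift.
  For a 1×1 block at λ = 3: exp(t · [3]) = [e^(3t)].

After assembling e^{tJ} and conjugating by P, we get:

e^{tA} =
  [exp(3*t), 0, 0]
  [0, exp(3*t), 0]
  [t*exp(3*t), t*exp(3*t), exp(3*t)]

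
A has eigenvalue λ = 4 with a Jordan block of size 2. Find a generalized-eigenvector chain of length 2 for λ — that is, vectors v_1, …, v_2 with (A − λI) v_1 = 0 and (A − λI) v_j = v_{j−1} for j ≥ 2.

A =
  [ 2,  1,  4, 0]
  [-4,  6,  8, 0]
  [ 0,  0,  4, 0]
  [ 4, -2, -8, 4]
A Jordan chain for λ = 4 of length 2:
v_1 = (-2, -4, 0, 4)ᵀ
v_2 = (1, 0, 0, 0)ᵀ

Let N = A − (4)·I. We want v_2 with N^2 v_2 = 0 but N^1 v_2 ≠ 0; then v_{j-1} := N · v_j for j = 2, …, 2.

Pick v_2 = (1, 0, 0, 0)ᵀ.
Then v_1 = N · v_2 = (-2, -4, 0, 4)ᵀ.

Sanity check: (A − (4)·I) v_1 = (0, 0, 0, 0)ᵀ = 0. ✓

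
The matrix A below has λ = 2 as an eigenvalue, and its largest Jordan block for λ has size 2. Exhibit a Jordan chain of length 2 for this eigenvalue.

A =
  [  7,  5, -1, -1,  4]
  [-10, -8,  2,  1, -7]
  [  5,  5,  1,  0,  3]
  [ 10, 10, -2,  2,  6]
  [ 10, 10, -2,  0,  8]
A Jordan chain for λ = 2 of length 2:
v_1 = (5, -10, 5, 10, 10)ᵀ
v_2 = (1, 0, 0, 0, 0)ᵀ

Let N = A − (2)·I. We want v_2 with N^2 v_2 = 0 but N^1 v_2 ≠ 0; then v_{j-1} := N · v_j for j = 2, …, 2.

Pick v_2 = (1, 0, 0, 0, 0)ᵀ.
Then v_1 = N · v_2 = (5, -10, 5, 10, 10)ᵀ.

Sanity check: (A − (2)·I) v_1 = (0, 0, 0, 0, 0)ᵀ = 0. ✓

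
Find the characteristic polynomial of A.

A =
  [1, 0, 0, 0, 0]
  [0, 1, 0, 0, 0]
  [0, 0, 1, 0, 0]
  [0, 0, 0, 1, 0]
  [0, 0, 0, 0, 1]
x^5 - 5*x^4 + 10*x^3 - 10*x^2 + 5*x - 1

Expanding det(x·I − A) (e.g. by cofactor expansion or by noting that A is similar to its Jordan form J, which has the same characteristic polynomial as A) gives
  χ_A(x) = x^5 - 5*x^4 + 10*x^3 - 10*x^2 + 5*x - 1
which factors as (x - 1)^5. The eigenvalues (with algebraic multiplicities) are λ = 1 with multiplicity 5.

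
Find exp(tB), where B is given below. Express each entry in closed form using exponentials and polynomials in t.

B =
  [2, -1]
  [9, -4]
e^{tB} =
  [3*t*exp(-t) + exp(-t), -t*exp(-t)]
  [9*t*exp(-t), -3*t*exp(-t) + exp(-t)]

Strategy: write B = P · J · P⁻¹ where J is a Jordan canonical form, so e^{tB} = P · e^{tJ} · P⁻¹, and e^{tJ} can be computed block-by-block.

B has Jordan form
J =
  [-1,  1]
  [ 0, -1]
(up to reordering of blocks).

Per-block formulas:
  For a 2×2 Jordan block J_2(-1): exp(t · J_2(-1)) = e^(-1t)·(I + t·N), where N is the 2×2 nilpotent shift.

After assembling e^{tJ} and conjugating by P, we get:

e^{tB} =
  [3*t*exp(-t) + exp(-t), -t*exp(-t)]
  [9*t*exp(-t), -3*t*exp(-t) + exp(-t)]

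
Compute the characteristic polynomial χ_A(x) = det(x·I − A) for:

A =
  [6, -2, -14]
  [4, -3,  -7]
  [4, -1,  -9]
x^3 + 6*x^2 + 12*x + 8

Expanding det(x·I − A) (e.g. by cofactor expansion or by noting that A is similar to its Jordan form J, which has the same characteristic polynomial as A) gives
  χ_A(x) = x^3 + 6*x^2 + 12*x + 8
which factors as (x + 2)^3. The eigenvalues (with algebraic multiplicities) are λ = -2 with multiplicity 3.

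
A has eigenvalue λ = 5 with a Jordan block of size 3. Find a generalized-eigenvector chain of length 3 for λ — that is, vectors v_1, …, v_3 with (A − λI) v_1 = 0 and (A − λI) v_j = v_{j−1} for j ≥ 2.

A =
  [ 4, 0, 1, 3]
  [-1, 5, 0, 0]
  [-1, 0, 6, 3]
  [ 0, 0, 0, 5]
A Jordan chain for λ = 5 of length 3:
v_1 = (0, 1, 0, 0)ᵀ
v_2 = (-1, -1, -1, 0)ᵀ
v_3 = (1, 0, 0, 0)ᵀ

Let N = A − (5)·I. We want v_3 with N^3 v_3 = 0 but N^2 v_3 ≠ 0; then v_{j-1} := N · v_j for j = 3, …, 2.

Pick v_3 = (1, 0, 0, 0)ᵀ.
Then v_2 = N · v_3 = (-1, -1, -1, 0)ᵀ.
Then v_1 = N · v_2 = (0, 1, 0, 0)ᵀ.

Sanity check: (A − (5)·I) v_1 = (0, 0, 0, 0)ᵀ = 0. ✓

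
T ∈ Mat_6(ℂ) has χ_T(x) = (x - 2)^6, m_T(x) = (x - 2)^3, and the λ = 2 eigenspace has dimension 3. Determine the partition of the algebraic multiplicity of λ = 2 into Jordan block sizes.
Block sizes for λ = 2: [3, 2, 1]

Step 1 — from the characteristic polynomial, algebraic multiplicity of λ = 2 is 6. From dim ker(T − (2)·I) = 3, there are exactly 3 Jordan blocks for λ = 2.
Step 2 — from the minimal polynomial, the factor (x − 2)^3 tells us the largest block for λ = 2 has size 3.
Step 3 — with total size 6, 3 blocks, and largest block 3, the block sizes (in nonincreasing order) are [3, 2, 1].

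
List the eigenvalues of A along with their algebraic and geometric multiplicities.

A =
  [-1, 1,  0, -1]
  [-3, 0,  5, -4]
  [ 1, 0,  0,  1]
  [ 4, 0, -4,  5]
λ = 1: alg = 4, geom = 2

Step 1 — factor the characteristic polynomial to read off the algebraic multiplicities:
  χ_A(x) = (x - 1)^4

Step 2 — compute geometric multiplicities via the rank-nullity identity g(λ) = n − rank(A − λI):
  rank(A − (1)·I) = 2, so dim ker(A − (1)·I) = n − 2 = 2

Summary:
  λ = 1: algebraic multiplicity = 4, geometric multiplicity = 2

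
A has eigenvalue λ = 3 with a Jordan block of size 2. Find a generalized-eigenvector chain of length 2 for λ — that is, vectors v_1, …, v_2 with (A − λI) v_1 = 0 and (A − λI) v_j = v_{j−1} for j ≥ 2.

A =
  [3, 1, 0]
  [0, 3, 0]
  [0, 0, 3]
A Jordan chain for λ = 3 of length 2:
v_1 = (1, 0, 0)ᵀ
v_2 = (0, 1, 0)ᵀ

Let N = A − (3)·I. We want v_2 with N^2 v_2 = 0 but N^1 v_2 ≠ 0; then v_{j-1} := N · v_j for j = 2, …, 2.

Pick v_2 = (0, 1, 0)ᵀ.
Then v_1 = N · v_2 = (1, 0, 0)ᵀ.

Sanity check: (A − (3)·I) v_1 = (0, 0, 0)ᵀ = 0. ✓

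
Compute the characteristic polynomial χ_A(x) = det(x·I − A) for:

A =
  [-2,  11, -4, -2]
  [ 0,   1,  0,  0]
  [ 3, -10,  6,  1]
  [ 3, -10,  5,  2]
x^4 - 7*x^3 + 15*x^2 - 13*x + 4

Expanding det(x·I − A) (e.g. by cofactor expansion or by noting that A is similar to its Jordan form J, which has the same characteristic polynomial as A) gives
  χ_A(x) = x^4 - 7*x^3 + 15*x^2 - 13*x + 4
which factors as (x - 4)*(x - 1)^3. The eigenvalues (with algebraic multiplicities) are λ = 1 with multiplicity 3, λ = 4 with multiplicity 1.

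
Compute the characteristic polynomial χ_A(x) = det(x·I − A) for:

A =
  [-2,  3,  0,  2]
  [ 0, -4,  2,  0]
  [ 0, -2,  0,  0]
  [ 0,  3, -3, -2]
x^4 + 8*x^3 + 24*x^2 + 32*x + 16

Expanding det(x·I − A) (e.g. by cofactor expansion or by noting that A is similar to its Jordan form J, which has the same characteristic polynomial as A) gives
  χ_A(x) = x^4 + 8*x^3 + 24*x^2 + 32*x + 16
which factors as (x + 2)^4. The eigenvalues (with algebraic multiplicities) are λ = -2 with multiplicity 4.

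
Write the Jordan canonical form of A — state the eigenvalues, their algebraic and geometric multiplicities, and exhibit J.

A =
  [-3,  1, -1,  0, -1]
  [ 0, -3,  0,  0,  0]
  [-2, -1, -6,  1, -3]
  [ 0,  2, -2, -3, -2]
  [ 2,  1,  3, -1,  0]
J_2(-3) ⊕ J_2(-3) ⊕ J_1(-3)

The characteristic polynomial is
  det(x·I − A) = x^5 + 15*x^4 + 90*x^3 + 270*x^2 + 405*x + 243 = (x + 3)^5

Eigenvalues and multiplicities (the geometric multiplicity of λ is n − rank(A − λI), which equals the number of Jordan blocks for λ):
  λ = -3: algebraic multiplicity = 5, geometric multiplicity = 3

Determining the block sizes for each eigenvalue:
  λ = -3: with am = 5 and gm = 3, the partition is not yet determined (e.g. several partitions of 5 into 3 parts exist). Let N = A − (-3)·I. Computing rank(N^1) = 2, rank(N^2) = 0; the number of blocks of size ≥ j is rank(N^{j−1}) − rank(N^j), giving [3, 2]. So we have 2 block(s) of size 2, 1 block(s) of size 1 → block sizes [2, 2, 1]

Assembling the blocks gives a Jordan form
J =
  [-3,  1,  0,  0,  0]
  [ 0, -3,  0,  0,  0]
  [ 0,  0, -3,  1,  0]
  [ 0,  0,  0, -3,  0]
  [ 0,  0,  0,  0, -3]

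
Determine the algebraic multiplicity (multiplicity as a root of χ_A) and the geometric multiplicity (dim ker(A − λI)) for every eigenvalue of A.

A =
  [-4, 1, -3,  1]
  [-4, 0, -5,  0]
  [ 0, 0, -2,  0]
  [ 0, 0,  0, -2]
λ = -2: alg = 4, geom = 2

Step 1 — factor the characteristic polynomial to read off the algebraic multiplicities:
  χ_A(x) = (x + 2)^4

Step 2 — compute geometric multiplicities via the rank-nullity identity g(λ) = n − rank(A − λI):
  rank(A − (-2)·I) = 2, so dim ker(A − (-2)·I) = n − 2 = 2

Summary:
  λ = -2: algebraic multiplicity = 4, geometric multiplicity = 2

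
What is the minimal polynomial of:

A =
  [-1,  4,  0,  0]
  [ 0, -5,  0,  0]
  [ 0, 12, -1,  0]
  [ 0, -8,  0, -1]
x^2 + 6*x + 5

The characteristic polynomial is χ_A(x) = (x + 1)^3*(x + 5), so the eigenvalues are known. The minimal polynomial is
  m_A(x) = Π_λ (x − λ)^{k_λ}
where k_λ is the size of the *largest* Jordan block for λ (equivalently, the smallest k with (A − λI)^k v = 0 for every generalised eigenvector v of λ).

  λ = -5: largest Jordan block has size 1, contributing (x + 5)
  λ = -1: largest Jordan block has size 1, contributing (x + 1)

So m_A(x) = (x + 1)*(x + 5) = x^2 + 6*x + 5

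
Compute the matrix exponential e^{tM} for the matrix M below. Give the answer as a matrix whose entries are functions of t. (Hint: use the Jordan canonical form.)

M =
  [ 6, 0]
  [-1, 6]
e^{tM} =
  [exp(6*t), 0]
  [-t*exp(6*t), exp(6*t)]

Strategy: write M = P · J · P⁻¹ where J is a Jordan canonical form, so e^{tM} = P · e^{tJ} · P⁻¹, and e^{tJ} can be computed block-by-block.

M has Jordan form
J =
  [6, 1]
  [0, 6]
(up to reordering of blocks).

Per-block formulas:
  For a 2×2 Jordan block J_2(6): exp(t · J_2(6)) = e^(6t)·(I + t·N), where N is the 2×2 nilpotent shift.

After assembling e^{tJ} and conjugating by P, we get:

e^{tM} =
  [exp(6*t), 0]
  [-t*exp(6*t), exp(6*t)]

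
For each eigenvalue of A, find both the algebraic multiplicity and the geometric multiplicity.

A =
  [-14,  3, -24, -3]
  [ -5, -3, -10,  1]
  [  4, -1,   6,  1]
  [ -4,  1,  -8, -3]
λ = -5: alg = 2, geom = 1; λ = -2: alg = 2, geom = 2

Step 1 — factor the characteristic polynomial to read off the algebraic multiplicities:
  χ_A(x) = (x + 2)^2*(x + 5)^2

Step 2 — compute geometric multiplicities via the rank-nullity identity g(λ) = n − rank(A − λI):
  rank(A − (-5)·I) = 3, so dim ker(A − (-5)·I) = n − 3 = 1
  rank(A − (-2)·I) = 2, so dim ker(A − (-2)·I) = n − 2 = 2

Summary:
  λ = -5: algebraic multiplicity = 2, geometric multiplicity = 1
  λ = -2: algebraic multiplicity = 2, geometric multiplicity = 2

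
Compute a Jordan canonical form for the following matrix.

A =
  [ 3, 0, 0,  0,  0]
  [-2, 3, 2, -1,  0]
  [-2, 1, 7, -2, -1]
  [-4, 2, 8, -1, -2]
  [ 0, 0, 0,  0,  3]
J_3(3) ⊕ J_1(3) ⊕ J_1(3)

The characteristic polynomial is
  det(x·I − A) = x^5 - 15*x^4 + 90*x^3 - 270*x^2 + 405*x - 243 = (x - 3)^5

Eigenvalues and multiplicities (the geometric multiplicity of λ is n − rank(A − λI), which equals the number of Jordan blocks for λ):
  λ = 3: algebraic multiplicity = 5, geometric multiplicity = 3

Determining the block sizes for each eigenvalue:
  λ = 3: with am = 5 and gm = 3, the partition is not yet determined (e.g. several partitions of 5 into 3 parts exist). Let N = A − (3)·I. Computing rank(N^1) = 2, rank(N^2) = 1, rank(N^3) = 0; the number of blocks of size ≥ j is rank(N^{j−1}) − rank(N^j), giving [3, 1, 1]. So we have 1 block(s) of size 3, 2 block(s) of size 1 → block sizes [3, 1, 1]

Assembling the blocks gives a Jordan form
J =
  [3, 1, 0, 0, 0]
  [0, 3, 1, 0, 0]
  [0, 0, 3, 0, 0]
  [0, 0, 0, 3, 0]
  [0, 0, 0, 0, 3]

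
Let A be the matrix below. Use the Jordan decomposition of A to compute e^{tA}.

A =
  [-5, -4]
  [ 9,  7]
e^{tA} =
  [-6*t*exp(t) + exp(t), -4*t*exp(t)]
  [9*t*exp(t), 6*t*exp(t) + exp(t)]

Strategy: write A = P · J · P⁻¹ where J is a Jordan canonical form, so e^{tA} = P · e^{tJ} · P⁻¹, and e^{tJ} can be computed block-by-block.

A has Jordan form
J =
  [1, 1]
  [0, 1]
(up to reordering of blocks).

Per-block formulas:
  For a 2×2 Jordan block J_2(1): exp(t · J_2(1)) = e^(1t)·(I + t·N), where N is the 2×2 nilpotent shift.

After assembling e^{tJ} and conjugating by P, we get:

e^{tA} =
  [-6*t*exp(t) + exp(t), -4*t*exp(t)]
  [9*t*exp(t), 6*t*exp(t) + exp(t)]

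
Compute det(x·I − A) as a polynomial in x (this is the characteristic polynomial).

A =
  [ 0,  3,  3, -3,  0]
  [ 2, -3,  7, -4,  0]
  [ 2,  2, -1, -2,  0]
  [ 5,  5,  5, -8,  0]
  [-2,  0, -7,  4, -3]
x^5 + 15*x^4 + 90*x^3 + 270*x^2 + 405*x + 243

Expanding det(x·I − A) (e.g. by cofactor expansion or by noting that A is similar to its Jordan form J, which has the same characteristic polynomial as A) gives
  χ_A(x) = x^5 + 15*x^4 + 90*x^3 + 270*x^2 + 405*x + 243
which factors as (x + 3)^5. The eigenvalues (with algebraic multiplicities) are λ = -3 with multiplicity 5.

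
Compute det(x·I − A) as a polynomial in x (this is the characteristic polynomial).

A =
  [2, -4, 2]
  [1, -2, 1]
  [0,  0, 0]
x^3

Expanding det(x·I − A) (e.g. by cofactor expansion or by noting that A is similar to its Jordan form J, which has the same characteristic polynomial as A) gives
  χ_A(x) = x^3
which factors as x^3. The eigenvalues (with algebraic multiplicities) are λ = 0 with multiplicity 3.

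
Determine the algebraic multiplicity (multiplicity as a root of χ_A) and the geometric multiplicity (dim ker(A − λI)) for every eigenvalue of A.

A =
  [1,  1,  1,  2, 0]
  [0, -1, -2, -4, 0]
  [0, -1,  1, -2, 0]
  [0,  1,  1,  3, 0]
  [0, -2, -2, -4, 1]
λ = 1: alg = 5, geom = 3

Step 1 — factor the characteristic polynomial to read off the algebraic multiplicities:
  χ_A(x) = (x - 1)^5

Step 2 — compute geometric multiplicities via the rank-nullity identity g(λ) = n − rank(A − λI):
  rank(A − (1)·I) = 2, so dim ker(A − (1)·I) = n − 2 = 3

Summary:
  λ = 1: algebraic multiplicity = 5, geometric multiplicity = 3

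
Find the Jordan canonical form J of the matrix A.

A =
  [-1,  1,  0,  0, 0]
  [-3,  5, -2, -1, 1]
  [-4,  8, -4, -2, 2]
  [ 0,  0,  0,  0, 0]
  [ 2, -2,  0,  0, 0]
J_3(0) ⊕ J_1(0) ⊕ J_1(0)

The characteristic polynomial is
  det(x·I − A) = x^5

Eigenvalues and multiplicities (the geometric multiplicity of λ is n − rank(A − λI), which equals the number of Jordan blocks for λ):
  λ = 0: algebraic multiplicity = 5, geometric multiplicity = 3

Determining the block sizes for each eigenvalue:
  λ = 0: with am = 5 and gm = 3, the partition is not yet determined (e.g. several partitions of 5 into 3 parts exist). Let N = A − (0)·I. Computing rank(N^1) = 2, rank(N^2) = 1, rank(N^3) = 0; the number of blocks of size ≥ j is rank(N^{j−1}) − rank(N^j), giving [3, 1, 1]. So we have 1 block(s) of size 3, 2 block(s) of size 1 → block sizes [3, 1, 1]

Assembling the blocks gives a Jordan form
J =
  [0, 1, 0, 0, 0]
  [0, 0, 1, 0, 0]
  [0, 0, 0, 0, 0]
  [0, 0, 0, 0, 0]
  [0, 0, 0, 0, 0]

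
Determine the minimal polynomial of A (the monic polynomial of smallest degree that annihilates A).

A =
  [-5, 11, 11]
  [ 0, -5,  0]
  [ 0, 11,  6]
x^2 - x - 30

The characteristic polynomial is χ_A(x) = (x - 6)*(x + 5)^2, so the eigenvalues are known. The minimal polynomial is
  m_A(x) = Π_λ (x − λ)^{k_λ}
where k_λ is the size of the *largest* Jordan block for λ (equivalently, the smallest k with (A − λI)^k v = 0 for every generalised eigenvector v of λ).

  λ = -5: largest Jordan block has size 1, contributing (x + 5)
  λ = 6: largest Jordan block has size 1, contributing (x − 6)

So m_A(x) = (x - 6)*(x + 5) = x^2 - x - 30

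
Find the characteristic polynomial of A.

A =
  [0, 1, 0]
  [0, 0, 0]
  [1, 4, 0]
x^3

Expanding det(x·I − A) (e.g. by cofactor expansion or by noting that A is similar to its Jordan form J, which has the same characteristic polynomial as A) gives
  χ_A(x) = x^3
which factors as x^3. The eigenvalues (with algebraic multiplicities) are λ = 0 with multiplicity 3.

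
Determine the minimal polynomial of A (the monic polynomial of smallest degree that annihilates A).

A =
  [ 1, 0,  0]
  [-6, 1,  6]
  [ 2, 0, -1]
x^2 - 1

The characteristic polynomial is χ_A(x) = (x - 1)^2*(x + 1), so the eigenvalues are known. The minimal polynomial is
  m_A(x) = Π_λ (x − λ)^{k_λ}
where k_λ is the size of the *largest* Jordan block for λ (equivalently, the smallest k with (A − λI)^k v = 0 for every generalised eigenvector v of λ).

  λ = -1: largest Jordan block has size 1, contributing (x + 1)
  λ = 1: largest Jordan block has size 1, contributing (x − 1)

So m_A(x) = (x - 1)*(x + 1) = x^2 - 1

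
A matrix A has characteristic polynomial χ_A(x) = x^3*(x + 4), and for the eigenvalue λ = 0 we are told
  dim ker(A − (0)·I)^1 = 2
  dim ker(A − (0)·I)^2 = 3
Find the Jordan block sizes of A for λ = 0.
Block sizes for λ = 0: [2, 1]

From the dimensions of kernels of powers, the number of Jordan blocks of size at least j is d_j − d_{j−1} where d_j = dim ker(N^j) (with d_0 = 0). Computing the differences gives [2, 1].
The number of blocks of size exactly k is (#blocks of size ≥ k) − (#blocks of size ≥ k + 1), so the partition is: 1 block(s) of size 1, 1 block(s) of size 2.
In nonincreasing order the block sizes are [2, 1].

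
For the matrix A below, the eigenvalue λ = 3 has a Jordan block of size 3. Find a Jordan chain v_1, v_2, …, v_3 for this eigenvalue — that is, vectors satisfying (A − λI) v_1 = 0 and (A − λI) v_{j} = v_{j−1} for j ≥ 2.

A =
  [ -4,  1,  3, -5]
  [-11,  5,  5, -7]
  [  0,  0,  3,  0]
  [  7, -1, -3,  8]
A Jordan chain for λ = 3 of length 3:
v_1 = (3, 6, 0, -3)ᵀ
v_2 = (-7, -11, 0, 7)ᵀ
v_3 = (1, 0, 0, 0)ᵀ

Let N = A − (3)·I. We want v_3 with N^3 v_3 = 0 but N^2 v_3 ≠ 0; then v_{j-1} := N · v_j for j = 3, …, 2.

Pick v_3 = (1, 0, 0, 0)ᵀ.
Then v_2 = N · v_3 = (-7, -11, 0, 7)ᵀ.
Then v_1 = N · v_2 = (3, 6, 0, -3)ᵀ.

Sanity check: (A − (3)·I) v_1 = (0, 0, 0, 0)ᵀ = 0. ✓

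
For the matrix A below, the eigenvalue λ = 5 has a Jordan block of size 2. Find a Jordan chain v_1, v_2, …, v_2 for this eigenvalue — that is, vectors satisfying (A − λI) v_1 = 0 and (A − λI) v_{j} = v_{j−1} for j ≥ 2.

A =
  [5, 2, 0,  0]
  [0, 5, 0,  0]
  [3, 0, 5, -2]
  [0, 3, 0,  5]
A Jordan chain for λ = 5 of length 2:
v_1 = (0, 0, 3, 0)ᵀ
v_2 = (1, 0, 0, 0)ᵀ

Let N = A − (5)·I. We want v_2 with N^2 v_2 = 0 but N^1 v_2 ≠ 0; then v_{j-1} := N · v_j for j = 2, …, 2.

Pick v_2 = (1, 0, 0, 0)ᵀ.
Then v_1 = N · v_2 = (0, 0, 3, 0)ᵀ.

Sanity check: (A − (5)·I) v_1 = (0, 0, 0, 0)ᵀ = 0. ✓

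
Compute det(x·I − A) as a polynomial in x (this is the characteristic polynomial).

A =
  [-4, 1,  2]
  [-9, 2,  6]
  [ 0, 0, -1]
x^3 + 3*x^2 + 3*x + 1

Expanding det(x·I − A) (e.g. by cofactor expansion or by noting that A is similar to its Jordan form J, which has the same characteristic polynomial as A) gives
  χ_A(x) = x^3 + 3*x^2 + 3*x + 1
which factors as (x + 1)^3. The eigenvalues (with algebraic multiplicities) are λ = -1 with multiplicity 3.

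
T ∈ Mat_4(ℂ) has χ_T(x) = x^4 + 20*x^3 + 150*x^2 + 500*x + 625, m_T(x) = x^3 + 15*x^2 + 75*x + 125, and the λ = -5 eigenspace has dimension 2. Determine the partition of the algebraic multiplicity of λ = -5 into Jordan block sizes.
Block sizes for λ = -5: [3, 1]

Step 1 — from the characteristic polynomial, algebraic multiplicity of λ = -5 is 4. From dim ker(T − (-5)·I) = 2, there are exactly 2 Jordan blocks for λ = -5.
Step 2 — from the minimal polynomial, the factor (x + 5)^3 tells us the largest block for λ = -5 has size 3.
Step 3 — with total size 4, 2 blocks, and largest block 3, the block sizes (in nonincreasing order) are [3, 1].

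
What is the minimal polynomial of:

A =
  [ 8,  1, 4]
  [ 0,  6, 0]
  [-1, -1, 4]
x^3 - 18*x^2 + 108*x - 216

The characteristic polynomial is χ_A(x) = (x - 6)^3, so the eigenvalues are known. The minimal polynomial is
  m_A(x) = Π_λ (x − λ)^{k_λ}
where k_λ is the size of the *largest* Jordan block for λ (equivalently, the smallest k with (A − λI)^k v = 0 for every generalised eigenvector v of λ).

  λ = 6: largest Jordan block has size 3, contributing (x − 6)^3

So m_A(x) = (x - 6)^3 = x^3 - 18*x^2 + 108*x - 216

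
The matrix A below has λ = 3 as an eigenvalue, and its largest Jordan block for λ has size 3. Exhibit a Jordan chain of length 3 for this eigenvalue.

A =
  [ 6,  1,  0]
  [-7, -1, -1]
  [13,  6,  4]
A Jordan chain for λ = 3 of length 3:
v_1 = (2, -6, 10)ᵀ
v_2 = (3, -7, 13)ᵀ
v_3 = (1, 0, 0)ᵀ

Let N = A − (3)·I. We want v_3 with N^3 v_3 = 0 but N^2 v_3 ≠ 0; then v_{j-1} := N · v_j for j = 3, …, 2.

Pick v_3 = (1, 0, 0)ᵀ.
Then v_2 = N · v_3 = (3, -7, 13)ᵀ.
Then v_1 = N · v_2 = (2, -6, 10)ᵀ.

Sanity check: (A − (3)·I) v_1 = (0, 0, 0)ᵀ = 0. ✓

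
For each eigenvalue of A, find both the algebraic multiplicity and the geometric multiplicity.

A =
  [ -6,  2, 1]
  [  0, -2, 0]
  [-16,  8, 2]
λ = -2: alg = 3, geom = 2

Step 1 — factor the characteristic polynomial to read off the algebraic multiplicities:
  χ_A(x) = (x + 2)^3

Step 2 — compute geometric multiplicities via the rank-nullity identity g(λ) = n − rank(A − λI):
  rank(A − (-2)·I) = 1, so dim ker(A − (-2)·I) = n − 1 = 2

Summary:
  λ = -2: algebraic multiplicity = 3, geometric multiplicity = 2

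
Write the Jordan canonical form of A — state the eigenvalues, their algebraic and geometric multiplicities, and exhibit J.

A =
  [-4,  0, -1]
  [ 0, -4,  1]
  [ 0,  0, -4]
J_2(-4) ⊕ J_1(-4)

The characteristic polynomial is
  det(x·I − A) = x^3 + 12*x^2 + 48*x + 64 = (x + 4)^3

Eigenvalues and multiplicities (the geometric multiplicity of λ is n − rank(A − λI), which equals the number of Jordan blocks for λ):
  λ = -4: algebraic multiplicity = 3, geometric multiplicity = 2

Determining the block sizes for each eigenvalue:
  λ = -4: 2 blocks summing to 3 forces exactly one block of size 2 and the rest size 1 → block sizes [2, 1]

Assembling the blocks gives a Jordan form
J =
  [-4,  1,  0]
  [ 0, -4,  0]
  [ 0,  0, -4]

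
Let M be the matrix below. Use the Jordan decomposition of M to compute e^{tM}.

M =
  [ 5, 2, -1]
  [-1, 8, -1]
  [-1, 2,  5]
e^{tM} =
  [-t*exp(6*t) + exp(6*t), 2*t*exp(6*t), -t*exp(6*t)]
  [-t*exp(6*t), 2*t*exp(6*t) + exp(6*t), -t*exp(6*t)]
  [-t*exp(6*t), 2*t*exp(6*t), -t*exp(6*t) + exp(6*t)]

Strategy: write M = P · J · P⁻¹ where J is a Jordan canonical form, so e^{tM} = P · e^{tJ} · P⁻¹, and e^{tJ} can be computed block-by-block.

M has Jordan form
J =
  [6, 1, 0]
  [0, 6, 0]
  [0, 0, 6]
(up to reordering of blocks).

Per-block formulas:
  For a 1×1 block at λ = 6: exp(t · [6]) = [e^(6t)].
  For a 2×2 Jordan block J_2(6): exp(t · J_2(6)) = e^(6t)·(I + t·N), where N is the 2×2 nilpotent shift.

After assembling e^{tJ} and conjugating by P, we get:

e^{tM} =
  [-t*exp(6*t) + exp(6*t), 2*t*exp(6*t), -t*exp(6*t)]
  [-t*exp(6*t), 2*t*exp(6*t) + exp(6*t), -t*exp(6*t)]
  [-t*exp(6*t), 2*t*exp(6*t), -t*exp(6*t) + exp(6*t)]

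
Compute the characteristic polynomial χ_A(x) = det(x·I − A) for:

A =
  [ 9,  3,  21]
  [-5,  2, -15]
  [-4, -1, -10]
x^3 - x^2 - 8*x + 12

Expanding det(x·I − A) (e.g. by cofactor expansion or by noting that A is similar to its Jordan form J, which has the same characteristic polynomial as A) gives
  χ_A(x) = x^3 - x^2 - 8*x + 12
which factors as (x - 2)^2*(x + 3). The eigenvalues (with algebraic multiplicities) are λ = -3 with multiplicity 1, λ = 2 with multiplicity 2.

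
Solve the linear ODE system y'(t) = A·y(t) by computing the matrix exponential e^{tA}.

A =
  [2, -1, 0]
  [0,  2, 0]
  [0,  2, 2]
e^{tA} =
  [exp(2*t), -t*exp(2*t), 0]
  [0, exp(2*t), 0]
  [0, 2*t*exp(2*t), exp(2*t)]

Strategy: write A = P · J · P⁻¹ where J is a Jordan canonical form, so e^{tA} = P · e^{tJ} · P⁻¹, and e^{tJ} can be computed block-by-block.

A has Jordan form
J =
  [2, 1, 0]
  [0, 2, 0]
  [0, 0, 2]
(up to reordering of blocks).

Per-block formulas:
  For a 1×1 block at λ = 2: exp(t · [2]) = [e^(2t)].
  For a 2×2 Jordan block J_2(2): exp(t · J_2(2)) = e^(2t)·(I + t·N), where N is the 2×2 nilpotent shift.

After assembling e^{tJ} and conjugating by P, we get:

e^{tA} =
  [exp(2*t), -t*exp(2*t), 0]
  [0, exp(2*t), 0]
  [0, 2*t*exp(2*t), exp(2*t)]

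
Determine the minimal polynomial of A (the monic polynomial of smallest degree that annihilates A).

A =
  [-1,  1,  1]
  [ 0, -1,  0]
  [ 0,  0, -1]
x^2 + 2*x + 1

The characteristic polynomial is χ_A(x) = (x + 1)^3, so the eigenvalues are known. The minimal polynomial is
  m_A(x) = Π_λ (x − λ)^{k_λ}
where k_λ is the size of the *largest* Jordan block for λ (equivalently, the smallest k with (A − λI)^k v = 0 for every generalised eigenvector v of λ).

  λ = -1: largest Jordan block has size 2, contributing (x + 1)^2

So m_A(x) = (x + 1)^2 = x^2 + 2*x + 1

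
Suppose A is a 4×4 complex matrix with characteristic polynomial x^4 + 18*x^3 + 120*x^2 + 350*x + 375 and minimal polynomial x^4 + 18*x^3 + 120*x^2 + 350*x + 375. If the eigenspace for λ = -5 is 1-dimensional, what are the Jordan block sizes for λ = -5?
Block sizes for λ = -5: [3]

Step 1 — from the characteristic polynomial, algebraic multiplicity of λ = -5 is 3. From dim ker(A − (-5)·I) = 1, there are exactly 1 Jordan blocks for λ = -5.
Step 2 — from the minimal polynomial, the factor (x + 5)^3 tells us the largest block for λ = -5 has size 3.
Step 3 — with total size 3, 1 blocks, and largest block 3, the block sizes (in nonincreasing order) are [3].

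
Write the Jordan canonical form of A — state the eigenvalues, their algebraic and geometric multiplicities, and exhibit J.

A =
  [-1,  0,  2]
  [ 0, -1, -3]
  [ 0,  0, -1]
J_2(-1) ⊕ J_1(-1)

The characteristic polynomial is
  det(x·I − A) = x^3 + 3*x^2 + 3*x + 1 = (x + 1)^3

Eigenvalues and multiplicities (the geometric multiplicity of λ is n − rank(A − λI), which equals the number of Jordan blocks for λ):
  λ = -1: algebraic multiplicity = 3, geometric multiplicity = 2

Determining the block sizes for each eigenvalue:
  λ = -1: 2 blocks summing to 3 forces exactly one block of size 2 and the rest size 1 → block sizes [2, 1]

Assembling the blocks gives a Jordan form
J =
  [-1,  1,  0]
  [ 0, -1,  0]
  [ 0,  0, -1]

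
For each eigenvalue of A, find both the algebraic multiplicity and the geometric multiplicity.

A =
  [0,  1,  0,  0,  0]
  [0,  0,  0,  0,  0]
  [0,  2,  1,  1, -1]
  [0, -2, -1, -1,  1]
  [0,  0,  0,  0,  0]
λ = 0: alg = 5, geom = 3

Step 1 — factor the characteristic polynomial to read off the algebraic multiplicities:
  χ_A(x) = x^5

Step 2 — compute geometric multiplicities via the rank-nullity identity g(λ) = n − rank(A − λI):
  rank(A − (0)·I) = 2, so dim ker(A − (0)·I) = n − 2 = 3

Summary:
  λ = 0: algebraic multiplicity = 5, geometric multiplicity = 3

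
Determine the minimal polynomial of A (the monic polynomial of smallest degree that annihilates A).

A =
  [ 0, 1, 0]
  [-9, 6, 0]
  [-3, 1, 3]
x^2 - 6*x + 9

The characteristic polynomial is χ_A(x) = (x - 3)^3, so the eigenvalues are known. The minimal polynomial is
  m_A(x) = Π_λ (x − λ)^{k_λ}
where k_λ is the size of the *largest* Jordan block for λ (equivalently, the smallest k with (A − λI)^k v = 0 for every generalised eigenvector v of λ).

  λ = 3: largest Jordan block has size 2, contributing (x − 3)^2

So m_A(x) = (x - 3)^2 = x^2 - 6*x + 9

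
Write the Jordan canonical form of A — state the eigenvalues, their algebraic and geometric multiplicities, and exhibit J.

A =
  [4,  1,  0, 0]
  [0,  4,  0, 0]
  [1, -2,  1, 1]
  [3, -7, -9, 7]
J_2(4) ⊕ J_2(4)

The characteristic polynomial is
  det(x·I − A) = x^4 - 16*x^3 + 96*x^2 - 256*x + 256 = (x - 4)^4

Eigenvalues and multiplicities (the geometric multiplicity of λ is n − rank(A − λI), which equals the number of Jordan blocks for λ):
  λ = 4: algebraic multiplicity = 4, geometric multiplicity = 2

Determining the block sizes for each eigenvalue:
  λ = 4: with am = 4 and gm = 2, the partition is not yet determined (e.g. several partitions of 4 into 2 parts exist). Let N = A − (4)·I. Computing rank(N^1) = 2, rank(N^2) = 0; the number of blocks of size ≥ j is rank(N^{j−1}) − rank(N^j), giving [2, 2]. So we have 2 block(s) of size 2 → block sizes [2, 2]

Assembling the blocks gives a Jordan form
J =
  [4, 1, 0, 0]
  [0, 4, 0, 0]
  [0, 0, 4, 1]
  [0, 0, 0, 4]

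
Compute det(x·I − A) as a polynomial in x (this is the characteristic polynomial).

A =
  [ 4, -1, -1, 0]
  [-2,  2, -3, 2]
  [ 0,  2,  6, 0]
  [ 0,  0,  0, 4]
x^4 - 16*x^3 + 96*x^2 - 256*x + 256

Expanding det(x·I − A) (e.g. by cofactor expansion or by noting that A is similar to its Jordan form J, which has the same characteristic polynomial as A) gives
  χ_A(x) = x^4 - 16*x^3 + 96*x^2 - 256*x + 256
which factors as (x - 4)^4. The eigenvalues (with algebraic multiplicities) are λ = 4 with multiplicity 4.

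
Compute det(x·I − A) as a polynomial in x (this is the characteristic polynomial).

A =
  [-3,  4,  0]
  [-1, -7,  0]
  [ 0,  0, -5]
x^3 + 15*x^2 + 75*x + 125

Expanding det(x·I − A) (e.g. by cofactor expansion or by noting that A is similar to its Jordan form J, which has the same characteristic polynomial as A) gives
  χ_A(x) = x^3 + 15*x^2 + 75*x + 125
which factors as (x + 5)^3. The eigenvalues (with algebraic multiplicities) are λ = -5 with multiplicity 3.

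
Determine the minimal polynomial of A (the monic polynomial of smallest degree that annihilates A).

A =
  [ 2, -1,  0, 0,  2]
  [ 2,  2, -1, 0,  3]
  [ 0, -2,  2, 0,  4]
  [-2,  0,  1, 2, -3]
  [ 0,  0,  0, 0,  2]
x^3 - 6*x^2 + 12*x - 8

The characteristic polynomial is χ_A(x) = (x - 2)^5, so the eigenvalues are known. The minimal polynomial is
  m_A(x) = Π_λ (x − λ)^{k_λ}
where k_λ is the size of the *largest* Jordan block for λ (equivalently, the smallest k with (A − λI)^k v = 0 for every generalised eigenvector v of λ).

  λ = 2: largest Jordan block has size 3, contributing (x − 2)^3

So m_A(x) = (x - 2)^3 = x^3 - 6*x^2 + 12*x - 8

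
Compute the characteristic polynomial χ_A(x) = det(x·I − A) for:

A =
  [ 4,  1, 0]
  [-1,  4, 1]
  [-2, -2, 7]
x^3 - 15*x^2 + 75*x - 125

Expanding det(x·I − A) (e.g. by cofactor expansion or by noting that A is similar to its Jordan form J, which has the same characteristic polynomial as A) gives
  χ_A(x) = x^3 - 15*x^2 + 75*x - 125
which factors as (x - 5)^3. The eigenvalues (with algebraic multiplicities) are λ = 5 with multiplicity 3.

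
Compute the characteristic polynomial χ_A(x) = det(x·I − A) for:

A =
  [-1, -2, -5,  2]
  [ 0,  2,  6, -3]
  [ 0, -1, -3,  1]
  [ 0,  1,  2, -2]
x^4 + 4*x^3 + 6*x^2 + 4*x + 1

Expanding det(x·I − A) (e.g. by cofactor expansion or by noting that A is similar to its Jordan form J, which has the same characteristic polynomial as A) gives
  χ_A(x) = x^4 + 4*x^3 + 6*x^2 + 4*x + 1
which factors as (x + 1)^4. The eigenvalues (with algebraic multiplicities) are λ = -1 with multiplicity 4.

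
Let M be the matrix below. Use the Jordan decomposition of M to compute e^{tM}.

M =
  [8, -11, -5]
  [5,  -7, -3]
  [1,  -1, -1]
e^{tM} =
  [2*t^2 + 8*t + 1, -3*t^2 - 11*t, -t^2 - 5*t]
  [t^2 + 5*t, -3*t^2/2 - 7*t + 1, -t^2/2 - 3*t]
  [t^2 + t, -3*t^2/2 - t, -t^2/2 - t + 1]

Strategy: write M = P · J · P⁻¹ where J is a Jordan canonical form, so e^{tM} = P · e^{tJ} · P⁻¹, and e^{tJ} can be computed block-by-block.

M has Jordan form
J =
  [0, 1, 0]
  [0, 0, 1]
  [0, 0, 0]
(up to reordering of blocks).

Per-block formulas:
  For a 3×3 Jordan block J_3(0): exp(t · J_3(0)) = e^(0t)·(I + t·N + (t^2/2)·N^2), where N is the 3×3 nilpotent shift.

After assembling e^{tJ} and conjugating by P, we get:

e^{tM} =
  [2*t^2 + 8*t + 1, -3*t^2 - 11*t, -t^2 - 5*t]
  [t^2 + 5*t, -3*t^2/2 - 7*t + 1, -t^2/2 - 3*t]
  [t^2 + t, -3*t^2/2 - t, -t^2/2 - t + 1]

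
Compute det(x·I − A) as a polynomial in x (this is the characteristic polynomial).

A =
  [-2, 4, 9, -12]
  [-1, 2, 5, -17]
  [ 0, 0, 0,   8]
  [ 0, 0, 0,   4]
x^4 - 4*x^3

Expanding det(x·I − A) (e.g. by cofactor expansion or by noting that A is similar to its Jordan form J, which has the same characteristic polynomial as A) gives
  χ_A(x) = x^4 - 4*x^3
which factors as x^3*(x - 4). The eigenvalues (with algebraic multiplicities) are λ = 0 with multiplicity 3, λ = 4 with multiplicity 1.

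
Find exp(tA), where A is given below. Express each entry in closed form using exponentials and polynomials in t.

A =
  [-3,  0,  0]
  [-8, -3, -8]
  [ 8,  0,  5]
e^{tA} =
  [exp(-3*t), 0, 0]
  [-exp(5*t) + exp(-3*t), exp(-3*t), -exp(5*t) + exp(-3*t)]
  [exp(5*t) - exp(-3*t), 0, exp(5*t)]

Strategy: write A = P · J · P⁻¹ where J is a Jordan canonical form, so e^{tA} = P · e^{tJ} · P⁻¹, and e^{tJ} can be computed block-by-block.

A has Jordan form
J =
  [-3,  0, 0]
  [ 0, -3, 0]
  [ 0,  0, 5]
(up to reordering of blocks).

Per-block formulas:
  For a 1×1 block at λ = 5: exp(t · [5]) = [e^(5t)].
  For a 1×1 block at λ = -3: exp(t · [-3]) = [e^(-3t)].

After assembling e^{tJ} and conjugating by P, we get:

e^{tA} =
  [exp(-3*t), 0, 0]
  [-exp(5*t) + exp(-3*t), exp(-3*t), -exp(5*t) + exp(-3*t)]
  [exp(5*t) - exp(-3*t), 0, exp(5*t)]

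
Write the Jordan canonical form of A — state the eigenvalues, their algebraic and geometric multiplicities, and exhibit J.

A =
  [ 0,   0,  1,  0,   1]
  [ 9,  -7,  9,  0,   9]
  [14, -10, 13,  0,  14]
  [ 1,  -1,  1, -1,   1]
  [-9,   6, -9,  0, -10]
J_3(-1) ⊕ J_1(-1) ⊕ J_1(-1)

The characteristic polynomial is
  det(x·I − A) = x^5 + 5*x^4 + 10*x^3 + 10*x^2 + 5*x + 1 = (x + 1)^5

Eigenvalues and multiplicities (the geometric multiplicity of λ is n − rank(A − λI), which equals the number of Jordan blocks for λ):
  λ = -1: algebraic multiplicity = 5, geometric multiplicity = 3

Determining the block sizes for each eigenvalue:
  λ = -1: with am = 5 and gm = 3, the partition is not yet determined (e.g. several partitions of 5 into 3 parts exist). Let N = A − (-1)·I. Computing rank(N^1) = 2, rank(N^2) = 1, rank(N^3) = 0; the number of blocks of size ≥ j is rank(N^{j−1}) − rank(N^j), giving [3, 1, 1]. So we have 1 block(s) of size 3, 2 block(s) of size 1 → block sizes [3, 1, 1]

Assembling the blocks gives a Jordan form
J =
  [-1,  1,  0,  0,  0]
  [ 0, -1,  1,  0,  0]
  [ 0,  0, -1,  0,  0]
  [ 0,  0,  0, -1,  0]
  [ 0,  0,  0,  0, -1]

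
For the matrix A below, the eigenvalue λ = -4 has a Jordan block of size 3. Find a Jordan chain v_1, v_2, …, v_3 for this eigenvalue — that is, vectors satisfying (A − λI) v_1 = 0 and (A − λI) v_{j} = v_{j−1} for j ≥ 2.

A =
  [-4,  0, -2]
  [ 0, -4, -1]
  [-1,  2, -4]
A Jordan chain for λ = -4 of length 3:
v_1 = (2, 1, 0)ᵀ
v_2 = (0, 0, -1)ᵀ
v_3 = (1, 0, 0)ᵀ

Let N = A − (-4)·I. We want v_3 with N^3 v_3 = 0 but N^2 v_3 ≠ 0; then v_{j-1} := N · v_j for j = 3, …, 2.

Pick v_3 = (1, 0, 0)ᵀ.
Then v_2 = N · v_3 = (0, 0, -1)ᵀ.
Then v_1 = N · v_2 = (2, 1, 0)ᵀ.

Sanity check: (A − (-4)·I) v_1 = (0, 0, 0)ᵀ = 0. ✓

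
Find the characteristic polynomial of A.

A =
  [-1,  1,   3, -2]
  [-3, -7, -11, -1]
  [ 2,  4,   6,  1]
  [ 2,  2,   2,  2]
x^4

Expanding det(x·I − A) (e.g. by cofactor expansion or by noting that A is similar to its Jordan form J, which has the same characteristic polynomial as A) gives
  χ_A(x) = x^4
which factors as x^4. The eigenvalues (with algebraic multiplicities) are λ = 0 with multiplicity 4.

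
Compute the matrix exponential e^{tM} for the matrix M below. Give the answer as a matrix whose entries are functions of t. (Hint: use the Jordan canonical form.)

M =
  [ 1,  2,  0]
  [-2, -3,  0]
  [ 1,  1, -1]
e^{tM} =
  [2*t*exp(-t) + exp(-t), 2*t*exp(-t), 0]
  [-2*t*exp(-t), -2*t*exp(-t) + exp(-t), 0]
  [t*exp(-t), t*exp(-t), exp(-t)]

Strategy: write M = P · J · P⁻¹ where J is a Jordan canonical form, so e^{tM} = P · e^{tJ} · P⁻¹, and e^{tJ} can be computed block-by-block.

M has Jordan form
J =
  [-1,  1,  0]
  [ 0, -1,  0]
  [ 0,  0, -1]
(up to reordering of blocks).

Per-block formulas:
  For a 1×1 block at λ = -1: exp(t · [-1]) = [e^(-1t)].
  For a 2×2 Jordan block J_2(-1): exp(t · J_2(-1)) = e^(-1t)·(I + t·N), where N is the 2×2 nilpotent shift.

After assembling e^{tJ} and conjugating by P, we get:

e^{tM} =
  [2*t*exp(-t) + exp(-t), 2*t*exp(-t), 0]
  [-2*t*exp(-t), -2*t*exp(-t) + exp(-t), 0]
  [t*exp(-t), t*exp(-t), exp(-t)]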